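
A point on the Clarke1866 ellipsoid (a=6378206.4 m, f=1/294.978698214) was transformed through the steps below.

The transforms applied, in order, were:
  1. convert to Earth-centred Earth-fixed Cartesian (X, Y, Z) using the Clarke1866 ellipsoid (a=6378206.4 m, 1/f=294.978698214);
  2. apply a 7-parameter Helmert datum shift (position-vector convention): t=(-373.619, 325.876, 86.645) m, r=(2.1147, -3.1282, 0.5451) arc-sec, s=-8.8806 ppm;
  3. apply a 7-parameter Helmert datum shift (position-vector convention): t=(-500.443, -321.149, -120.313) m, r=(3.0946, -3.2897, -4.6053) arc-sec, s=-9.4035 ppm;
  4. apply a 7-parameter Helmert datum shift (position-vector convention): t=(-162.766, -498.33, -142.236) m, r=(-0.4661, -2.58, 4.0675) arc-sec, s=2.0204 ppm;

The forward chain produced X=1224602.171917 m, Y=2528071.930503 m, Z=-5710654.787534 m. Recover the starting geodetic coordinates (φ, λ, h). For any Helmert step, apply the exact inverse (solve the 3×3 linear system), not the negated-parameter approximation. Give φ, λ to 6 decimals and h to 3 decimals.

start: X=1224602.1719, Y=2528071.9305, Z=-5710654.7875 m
→ Helmert⁻¹: X=1224740.8978, Y=2528553.9043, Z=-5710510.6195
→ Helmert⁻¹: X=1225105.3244, Y=2528840.5120, Z=-5710501.4841
→ Helmert⁻¹: X=1225409.9007, Y=2528475.3045, Z=-5710683.3503
→ geod (Bowring, a=6378206.400): φ=-63.95561800°, λ=64.14313900°, h=3708.2340 m

φ=-63.955618°, λ=64.143139°, h=3708.234 m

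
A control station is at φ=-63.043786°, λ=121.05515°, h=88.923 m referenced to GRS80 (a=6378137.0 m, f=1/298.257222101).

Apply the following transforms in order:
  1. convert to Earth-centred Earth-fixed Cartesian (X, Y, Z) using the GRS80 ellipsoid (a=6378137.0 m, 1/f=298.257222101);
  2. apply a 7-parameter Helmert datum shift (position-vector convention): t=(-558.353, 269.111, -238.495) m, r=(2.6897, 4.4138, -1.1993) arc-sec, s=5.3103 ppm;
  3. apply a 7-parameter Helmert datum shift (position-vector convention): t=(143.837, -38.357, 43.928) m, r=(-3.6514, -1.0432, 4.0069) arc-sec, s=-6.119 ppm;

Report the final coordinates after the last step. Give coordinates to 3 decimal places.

start: φ=-63.043786°, λ=121.055150°, h=88.923 m
→ ECEF (a=6378137.000, f=1/298.257222101): X=-1495501.9663, Y=2483515.2737, Z=-5662271.4136
→ Helmert 7p (PV): X=-1496174.9867, Y=2483880.1049, Z=-5662475.5897
→ Helmert 7p (PV): X=-1496041.6079, Y=2483697.2453, Z=-5662448.5506

X=-1496041.608 m, Y=2483697.245 m, Z=-5662448.551 m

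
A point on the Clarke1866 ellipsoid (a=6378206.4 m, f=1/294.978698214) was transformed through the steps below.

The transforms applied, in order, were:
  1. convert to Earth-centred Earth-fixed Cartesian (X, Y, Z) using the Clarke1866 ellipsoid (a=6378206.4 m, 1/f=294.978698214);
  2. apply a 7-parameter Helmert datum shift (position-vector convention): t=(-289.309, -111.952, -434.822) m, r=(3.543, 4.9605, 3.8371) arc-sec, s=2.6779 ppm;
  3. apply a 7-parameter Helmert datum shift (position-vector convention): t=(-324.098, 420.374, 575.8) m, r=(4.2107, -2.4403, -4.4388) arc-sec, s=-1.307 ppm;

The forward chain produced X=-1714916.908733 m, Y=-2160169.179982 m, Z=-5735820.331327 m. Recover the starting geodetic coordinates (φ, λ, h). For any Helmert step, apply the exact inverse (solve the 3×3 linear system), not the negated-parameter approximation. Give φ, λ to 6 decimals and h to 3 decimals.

start: X=-1714916.9087, Y=-2160169.1800, Z=-5735820.3313 m
→ Helmert⁻¹: X=-1714616.4187, Y=-2160746.3782, Z=-5736339.2338
→ Helmert⁻¹: X=-1714224.7704, Y=-2160695.2760, Z=-5735893.1632
→ geod (Bowring, a=6378206.400): φ=-64.47093900°, λ=-128.42733100°, h=3933.6570 m

φ=-64.470939°, λ=-128.427331°, h=3933.657 m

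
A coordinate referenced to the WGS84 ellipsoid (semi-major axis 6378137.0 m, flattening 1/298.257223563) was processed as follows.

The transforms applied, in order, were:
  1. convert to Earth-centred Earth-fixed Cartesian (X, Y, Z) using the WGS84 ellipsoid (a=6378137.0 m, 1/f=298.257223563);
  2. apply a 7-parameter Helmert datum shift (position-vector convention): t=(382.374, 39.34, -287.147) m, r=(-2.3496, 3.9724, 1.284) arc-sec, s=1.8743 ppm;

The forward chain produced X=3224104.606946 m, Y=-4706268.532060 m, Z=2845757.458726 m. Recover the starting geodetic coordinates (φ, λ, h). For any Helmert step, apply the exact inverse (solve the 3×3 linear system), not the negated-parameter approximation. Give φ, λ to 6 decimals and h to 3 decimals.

φ=26.669132°, λ=-55.590669°, h=1213.731 m

start: X=3224104.6069, Y=-4706268.5321, Z=2845757.4587 m
→ Helmert⁻¹: X=3223632.0824, Y=-4706351.5380, Z=2846047.7436
→ geod (Bowring, a=6378137.000): φ=26.66913200°, λ=-55.59066900°, h=1213.7310 m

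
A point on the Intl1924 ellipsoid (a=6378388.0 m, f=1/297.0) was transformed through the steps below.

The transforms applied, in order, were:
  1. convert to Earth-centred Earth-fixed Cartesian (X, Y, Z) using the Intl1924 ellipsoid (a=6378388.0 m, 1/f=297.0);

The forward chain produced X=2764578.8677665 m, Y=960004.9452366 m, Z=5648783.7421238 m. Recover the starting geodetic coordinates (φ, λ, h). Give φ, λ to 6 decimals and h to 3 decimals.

φ=62.769803°, λ=19.149649°, h=421.695 m

start: X=2764578.8678, Y=960004.9452, Z=5648783.7421 m
→ geod (Bowring, a=6378388.000): φ=62.76980300°, λ=19.14964900°, h=421.6950 m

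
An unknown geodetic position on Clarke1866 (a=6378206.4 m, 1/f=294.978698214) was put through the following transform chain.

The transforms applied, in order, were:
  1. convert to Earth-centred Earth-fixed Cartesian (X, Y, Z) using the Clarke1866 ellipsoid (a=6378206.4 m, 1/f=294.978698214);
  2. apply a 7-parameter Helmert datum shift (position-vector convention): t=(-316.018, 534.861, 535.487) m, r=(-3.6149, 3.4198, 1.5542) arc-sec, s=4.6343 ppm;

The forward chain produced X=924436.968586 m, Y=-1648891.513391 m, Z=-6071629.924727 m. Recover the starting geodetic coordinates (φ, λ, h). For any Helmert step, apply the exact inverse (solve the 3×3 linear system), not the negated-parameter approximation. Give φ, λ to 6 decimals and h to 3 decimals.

φ=-72.813101°, λ=-60.718969°, h=1277.185 m

start: X=924436.9686, Y=-1648891.5134, Z=-6071629.9247 m
→ Helmert⁻¹: X=924836.9476, Y=-1649319.2815, Z=-6072150.8433
→ geod (Bowring, a=6378206.400): φ=-72.81310100°, λ=-60.71896900°, h=1277.1850 m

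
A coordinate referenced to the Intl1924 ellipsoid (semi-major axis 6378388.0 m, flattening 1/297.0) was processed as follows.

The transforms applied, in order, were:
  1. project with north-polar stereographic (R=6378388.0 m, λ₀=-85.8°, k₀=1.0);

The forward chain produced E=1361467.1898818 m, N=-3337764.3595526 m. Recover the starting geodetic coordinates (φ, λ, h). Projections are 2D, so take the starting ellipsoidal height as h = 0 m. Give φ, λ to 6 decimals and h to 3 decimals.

φ=58.441988°, λ=-63.609554°, h=0.000 m

start: E=1361467.1899, N=-3337764.3596 m
→ stereo⁻¹: φ=58.44198800°, λ=-63.60955400°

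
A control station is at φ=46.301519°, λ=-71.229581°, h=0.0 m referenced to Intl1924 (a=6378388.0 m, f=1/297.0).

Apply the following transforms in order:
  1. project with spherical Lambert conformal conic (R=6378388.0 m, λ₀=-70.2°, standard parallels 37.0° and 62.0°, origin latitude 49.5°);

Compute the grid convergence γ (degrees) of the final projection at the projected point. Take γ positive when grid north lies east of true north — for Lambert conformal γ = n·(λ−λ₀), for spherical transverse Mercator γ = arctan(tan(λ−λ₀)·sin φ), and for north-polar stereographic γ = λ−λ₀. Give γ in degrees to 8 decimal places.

start: φ=46.301519°, λ=-71.229581°, h=0.000 m
→ into lcc (λ₀=-70.2°): φ=46.30151900°, λ−λ₀=-1.02958100°
convergence γ = -0.78934318°

-0.78934318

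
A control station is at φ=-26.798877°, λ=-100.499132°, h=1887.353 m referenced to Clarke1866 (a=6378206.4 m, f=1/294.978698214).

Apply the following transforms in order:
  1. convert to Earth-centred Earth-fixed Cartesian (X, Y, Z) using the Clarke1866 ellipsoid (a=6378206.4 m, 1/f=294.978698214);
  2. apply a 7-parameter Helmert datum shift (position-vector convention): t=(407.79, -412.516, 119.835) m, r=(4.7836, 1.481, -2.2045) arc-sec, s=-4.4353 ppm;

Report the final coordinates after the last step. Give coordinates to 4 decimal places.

start: φ=-26.798877°, λ=-100.499132°, h=1887.353 m
→ ECEF (a=6378206.400, f=1/294.978698214): X=-1038431.3130, Y=-5603347.7282, Z=-2859031.8371
→ Helmert 7p (PV): X=-1038099.3320, Y=-5603657.9881, Z=-2859021.8152

X=-1038099.3320 m, Y=-5603657.9881 m, Z=-2859021.8152 m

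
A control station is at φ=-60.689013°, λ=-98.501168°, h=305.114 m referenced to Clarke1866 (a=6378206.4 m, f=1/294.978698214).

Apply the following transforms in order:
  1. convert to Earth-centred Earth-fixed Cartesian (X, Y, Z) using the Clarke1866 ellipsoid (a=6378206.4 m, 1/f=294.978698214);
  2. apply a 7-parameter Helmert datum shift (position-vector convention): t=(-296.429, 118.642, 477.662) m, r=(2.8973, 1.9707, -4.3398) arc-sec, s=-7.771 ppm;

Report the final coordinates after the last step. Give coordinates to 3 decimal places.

X=-463215.641 m, Y=-3096036.865 m, Z=-5538048.435 m

start: φ=-60.689013°, λ=-98.501168°, h=305.114 m
→ ECEF (a=6378206.400, f=1/294.978698214): X=-462804.7476, Y=-3096267.1021, Z=-5538530.0676
→ Helmert 7p (PV): X=-463215.6409, Y=-3096036.8653, Z=-5538048.4354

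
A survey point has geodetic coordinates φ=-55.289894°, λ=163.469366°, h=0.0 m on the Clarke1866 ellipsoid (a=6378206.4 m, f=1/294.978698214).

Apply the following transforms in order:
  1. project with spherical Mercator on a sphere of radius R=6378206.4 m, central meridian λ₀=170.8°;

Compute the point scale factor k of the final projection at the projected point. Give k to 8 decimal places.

start: φ=-55.289894°, λ=163.469366°, h=0.000 m
→ into merc (λ₀=170.8°): φ=-55.28989400°, λ−λ₀=-7.33063400°
scale k = 1.75615899

1.75615899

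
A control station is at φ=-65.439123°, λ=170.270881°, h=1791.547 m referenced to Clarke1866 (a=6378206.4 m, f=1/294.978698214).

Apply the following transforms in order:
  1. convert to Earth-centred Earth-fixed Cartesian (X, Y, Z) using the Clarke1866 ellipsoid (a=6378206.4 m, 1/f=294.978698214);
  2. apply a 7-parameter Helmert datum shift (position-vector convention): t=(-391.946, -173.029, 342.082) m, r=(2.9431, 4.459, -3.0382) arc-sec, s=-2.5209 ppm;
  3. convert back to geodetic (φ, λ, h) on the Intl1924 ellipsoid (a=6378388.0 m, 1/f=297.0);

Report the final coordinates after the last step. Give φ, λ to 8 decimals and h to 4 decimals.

φ=-65.43258773°, λ=170.27384153°, h=1309.6965 m

start: φ=-65.439123°, λ=170.270881°, h=1791.547 m
→ ECEF (a=6378206.400, f=1/294.978698214): X=-2621114.7816, Y=449406.5049, Z=-5779669.8964
→ Helmert 7p (PV): X=-2621618.4441, Y=449353.4182, Z=-5779250.1694
→ geod (Bowring, a=6378388.000): φ=-65.43258773°, λ=170.27384153°, h=1309.6965 m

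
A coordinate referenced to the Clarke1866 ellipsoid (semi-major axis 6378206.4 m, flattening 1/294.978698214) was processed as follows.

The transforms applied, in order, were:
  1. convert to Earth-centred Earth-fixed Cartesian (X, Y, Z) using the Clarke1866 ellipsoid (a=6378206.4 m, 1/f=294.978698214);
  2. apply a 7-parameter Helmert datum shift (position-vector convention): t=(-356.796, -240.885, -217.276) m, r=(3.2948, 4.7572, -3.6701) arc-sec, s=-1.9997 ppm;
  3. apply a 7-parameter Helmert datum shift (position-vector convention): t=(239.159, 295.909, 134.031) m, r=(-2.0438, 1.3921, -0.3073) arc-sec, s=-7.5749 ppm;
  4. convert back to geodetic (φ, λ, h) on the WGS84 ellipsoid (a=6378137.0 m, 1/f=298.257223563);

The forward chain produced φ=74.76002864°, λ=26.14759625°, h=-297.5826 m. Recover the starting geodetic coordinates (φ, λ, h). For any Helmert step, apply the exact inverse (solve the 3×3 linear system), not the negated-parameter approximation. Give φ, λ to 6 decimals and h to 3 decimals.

start: φ=74.760029°, λ=26.147596°, h=-297.583 m
→ ECEF (a=6378137.000, f=1/298.257223563): X=1509635.9087, Y=741118.6791, Z=6131491.9549
→ Helmert⁻¹: X=1509365.6981, Y=740769.8766, Z=6131421.8955
→ Helmert⁻¹: X=1509570.9078, Y=741137.0486, Z=6131674.4104
→ geod (Bowring, a=6378206.400): φ=74.76197700°, λ=26.14913400°, h=17.2740 m

φ=74.761977°, λ=26.149134°, h=17.274 m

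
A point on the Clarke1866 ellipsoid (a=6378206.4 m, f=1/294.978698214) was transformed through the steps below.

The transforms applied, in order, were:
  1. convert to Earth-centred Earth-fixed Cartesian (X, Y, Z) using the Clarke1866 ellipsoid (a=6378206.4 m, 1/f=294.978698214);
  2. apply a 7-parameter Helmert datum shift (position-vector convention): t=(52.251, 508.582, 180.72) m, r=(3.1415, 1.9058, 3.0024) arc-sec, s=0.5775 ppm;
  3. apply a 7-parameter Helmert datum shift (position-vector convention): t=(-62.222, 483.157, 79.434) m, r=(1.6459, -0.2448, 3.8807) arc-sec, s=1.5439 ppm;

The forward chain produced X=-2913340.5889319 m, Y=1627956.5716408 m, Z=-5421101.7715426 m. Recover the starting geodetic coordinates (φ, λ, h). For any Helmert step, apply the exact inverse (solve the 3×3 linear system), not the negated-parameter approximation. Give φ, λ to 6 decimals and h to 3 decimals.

start: X=-2913340.5889, Y=1627956.5716, Z=-5421101.7715 m
→ Helmert⁻¹: X=-2913249.6834, Y=1627482.4538, Z=-5421182.3649
→ Helmert⁻¹: X=-2913226.4787, Y=1626932.7669, Z=-5421411.6499
→ geod (Bowring, a=6378206.400): φ=-58.56214900°, λ=150.81820400°, h=3462.0260 m

φ=-58.562149°, λ=150.818204°, h=3462.026 m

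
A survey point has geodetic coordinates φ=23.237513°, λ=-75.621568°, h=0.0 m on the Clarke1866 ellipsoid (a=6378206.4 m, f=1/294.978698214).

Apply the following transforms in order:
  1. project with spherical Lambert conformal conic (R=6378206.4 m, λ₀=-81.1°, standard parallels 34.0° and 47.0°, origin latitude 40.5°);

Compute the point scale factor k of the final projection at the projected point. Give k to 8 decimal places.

start: φ=23.237513°, λ=-75.621568°, h=0.000 m
→ into lcc (λ₀=-81.1°): φ=23.23751300°, λ−λ₀=5.47843200°
scale k = 1.03739516

1.03739516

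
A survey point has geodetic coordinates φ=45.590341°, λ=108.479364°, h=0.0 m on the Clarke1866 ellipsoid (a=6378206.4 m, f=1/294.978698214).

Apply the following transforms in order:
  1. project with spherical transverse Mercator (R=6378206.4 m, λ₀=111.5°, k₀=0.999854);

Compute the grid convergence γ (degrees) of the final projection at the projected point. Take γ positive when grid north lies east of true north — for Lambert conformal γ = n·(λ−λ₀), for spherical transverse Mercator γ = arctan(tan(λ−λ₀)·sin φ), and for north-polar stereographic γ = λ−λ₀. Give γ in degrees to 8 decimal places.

-2.15878481

start: φ=45.590341°, λ=108.479364°, h=0.000 m
→ into tm (λ₀=111.5°): φ=45.59034100°, λ−λ₀=-3.02063600°
convergence γ = -2.15878481°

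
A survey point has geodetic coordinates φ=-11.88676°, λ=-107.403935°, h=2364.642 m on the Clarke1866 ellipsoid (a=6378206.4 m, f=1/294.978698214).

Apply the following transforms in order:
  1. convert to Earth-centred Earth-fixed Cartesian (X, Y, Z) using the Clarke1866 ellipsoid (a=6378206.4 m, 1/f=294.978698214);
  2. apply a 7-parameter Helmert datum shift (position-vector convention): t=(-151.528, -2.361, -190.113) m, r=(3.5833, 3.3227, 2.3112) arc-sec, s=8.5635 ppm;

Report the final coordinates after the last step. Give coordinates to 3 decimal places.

X=-1867935.020 m, Y=-5958816.750 m, Z=-1305827.336 m

start: φ=-11.886760°, λ=-107.403935°, h=2364.642 m
→ ECEF (a=6378206.400, f=1/294.978698214): X=-1867813.2345, Y=-5958765.1129, Z=-1305552.6132
→ Helmert 7p (PV): X=-1867935.0201, Y=-5958816.7502, Z=-1305827.3361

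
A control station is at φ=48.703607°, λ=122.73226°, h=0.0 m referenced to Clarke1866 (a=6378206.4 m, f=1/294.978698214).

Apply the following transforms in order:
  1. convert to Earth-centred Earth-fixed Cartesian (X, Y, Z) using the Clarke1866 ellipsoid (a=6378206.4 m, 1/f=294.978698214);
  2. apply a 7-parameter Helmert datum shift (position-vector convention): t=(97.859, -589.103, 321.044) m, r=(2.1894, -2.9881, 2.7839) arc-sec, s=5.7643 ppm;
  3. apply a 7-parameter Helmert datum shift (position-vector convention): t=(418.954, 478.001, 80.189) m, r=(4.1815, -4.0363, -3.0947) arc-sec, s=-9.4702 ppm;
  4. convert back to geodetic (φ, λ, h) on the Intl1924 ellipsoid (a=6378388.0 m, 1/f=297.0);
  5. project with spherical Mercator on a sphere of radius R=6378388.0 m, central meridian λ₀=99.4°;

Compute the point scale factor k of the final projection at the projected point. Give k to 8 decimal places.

1.51537752

start: φ=48.703607°, λ=122.732260°, h=0.000 m
→ ECEF (a=6378206.400, f=1/294.978698214): X=-2280401.7039, Y=3547695.3051, Z=4768665.8071
→ Helmert 7p (PV): X=-2280433.9551, Y=3547045.2566, Z=4769018.9607
→ Helmert 7p (PV): X=-2280033.5090, Y=3547427.2016, Z=4769081.2685
→ geod (Bowring, a=6378388.000): φ=48.70763398°, λ=122.73002140°, h=-232.2696 m
→ into merc (λ₀=99.4°): φ=48.70763398°, λ−λ₀=23.33002140°
scale k = 1.51537752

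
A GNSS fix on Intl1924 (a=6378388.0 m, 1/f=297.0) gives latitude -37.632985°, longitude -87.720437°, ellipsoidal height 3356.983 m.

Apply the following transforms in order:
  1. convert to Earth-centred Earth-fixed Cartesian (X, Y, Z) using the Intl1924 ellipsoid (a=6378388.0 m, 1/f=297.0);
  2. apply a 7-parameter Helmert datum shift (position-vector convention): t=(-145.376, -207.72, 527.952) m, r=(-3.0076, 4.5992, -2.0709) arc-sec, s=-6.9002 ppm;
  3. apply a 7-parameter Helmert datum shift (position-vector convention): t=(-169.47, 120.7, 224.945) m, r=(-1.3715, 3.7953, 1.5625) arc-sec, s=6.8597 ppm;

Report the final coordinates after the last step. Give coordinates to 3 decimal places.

X=200789.967 m, Y=-5056455.381 m, Z=-3874523.523 m

start: φ=-37.632985°, λ=-87.720437°, h=3356.983 m
→ ECEF (a=6378388.000, f=1/297.0): X=201274.9908, Y=-5056285.7946, Z=-3875375.7433
→ Helmert 7p (PV): X=200991.0504, Y=-5056517.1534, Z=-3874751.8119
→ Helmert 7p (PV): X=200789.9672, Y=-5056455.3813, Z=-3874523.5227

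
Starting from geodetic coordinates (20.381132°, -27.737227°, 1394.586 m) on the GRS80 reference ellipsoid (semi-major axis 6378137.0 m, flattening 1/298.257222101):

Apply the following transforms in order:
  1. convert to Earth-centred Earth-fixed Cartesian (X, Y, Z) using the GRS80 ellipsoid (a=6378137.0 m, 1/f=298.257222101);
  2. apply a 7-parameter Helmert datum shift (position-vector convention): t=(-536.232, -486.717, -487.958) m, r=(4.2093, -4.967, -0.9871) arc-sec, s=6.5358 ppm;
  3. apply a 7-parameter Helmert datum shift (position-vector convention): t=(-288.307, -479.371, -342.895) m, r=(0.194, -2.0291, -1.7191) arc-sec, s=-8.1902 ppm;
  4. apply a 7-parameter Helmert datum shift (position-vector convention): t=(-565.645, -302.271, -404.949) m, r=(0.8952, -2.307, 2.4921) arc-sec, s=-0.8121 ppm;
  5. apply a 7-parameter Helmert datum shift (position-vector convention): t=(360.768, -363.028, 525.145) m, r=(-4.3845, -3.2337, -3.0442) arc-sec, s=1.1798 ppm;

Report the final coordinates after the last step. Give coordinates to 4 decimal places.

start: φ=20.381132°, λ=-27.737227°, h=1394.586 m
→ ECEF (a=6378137.000, f=1/298.257222101): X=5295130.8610, Y=-2784396.0858, Z=2207783.4374
→ Helmert 7p (PV): X=5294562.7465, Y=-2784971.3967, Z=2207380.5980
→ Helmert 7p (PV): X=5294186.1504, Y=-2785474.1612, Z=2207069.0888
→ Helmert 7p (PV): X=5293625.1749, Y=-2785719.7843, Z=2206709.4720
→ Helmert 7p (PV): X=5293916.4791, Y=-2786117.3187, Z=2207379.4261

X=5293916.4791 m, Y=-2786117.3187 m, Z=2207379.4261 m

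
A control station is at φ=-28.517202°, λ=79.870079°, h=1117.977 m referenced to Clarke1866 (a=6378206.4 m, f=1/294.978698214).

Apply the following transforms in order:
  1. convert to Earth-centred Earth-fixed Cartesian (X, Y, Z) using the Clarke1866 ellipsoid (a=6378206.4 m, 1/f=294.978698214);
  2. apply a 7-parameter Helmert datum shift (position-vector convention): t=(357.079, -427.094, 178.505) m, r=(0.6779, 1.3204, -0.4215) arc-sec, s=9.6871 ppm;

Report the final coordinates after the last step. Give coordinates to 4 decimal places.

start: φ=-28.517202°, λ=79.870079°, h=1117.977 m
→ ECEF (a=6378206.400, f=1/294.978698214): X=986634.0260, Y=5522226.9028, Z=-3027358.0980
→ Helmert 7p (PV): X=986992.5676, Y=5521861.2366, Z=-3027197.0861

X=986992.5676 m, Y=5521861.2366 m, Z=-3027197.0861 m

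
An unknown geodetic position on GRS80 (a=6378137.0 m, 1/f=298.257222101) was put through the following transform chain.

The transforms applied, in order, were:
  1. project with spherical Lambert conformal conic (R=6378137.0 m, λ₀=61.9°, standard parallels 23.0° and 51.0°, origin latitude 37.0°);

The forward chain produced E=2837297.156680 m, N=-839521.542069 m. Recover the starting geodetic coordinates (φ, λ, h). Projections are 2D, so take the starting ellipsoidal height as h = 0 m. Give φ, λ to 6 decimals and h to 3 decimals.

φ=25.259216°, λ=90.775853°, h=0.000 m

start: E=2837297.1567, N=-839521.5421 m
→ lcc⁻¹: φ=25.25921600°, λ=90.77585300°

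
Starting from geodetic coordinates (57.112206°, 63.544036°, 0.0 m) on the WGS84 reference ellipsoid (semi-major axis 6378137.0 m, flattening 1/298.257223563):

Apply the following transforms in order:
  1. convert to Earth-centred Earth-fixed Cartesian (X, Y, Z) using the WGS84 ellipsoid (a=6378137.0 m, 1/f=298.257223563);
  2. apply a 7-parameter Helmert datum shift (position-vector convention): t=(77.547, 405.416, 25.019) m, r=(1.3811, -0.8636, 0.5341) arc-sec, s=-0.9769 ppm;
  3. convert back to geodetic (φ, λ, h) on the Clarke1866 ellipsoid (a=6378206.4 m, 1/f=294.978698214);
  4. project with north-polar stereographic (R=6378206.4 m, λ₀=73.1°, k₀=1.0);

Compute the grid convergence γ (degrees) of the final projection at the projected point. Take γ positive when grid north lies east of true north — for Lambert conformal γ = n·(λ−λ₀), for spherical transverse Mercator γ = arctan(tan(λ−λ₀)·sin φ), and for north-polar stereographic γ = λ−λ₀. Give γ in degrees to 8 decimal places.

start: φ=57.112206°, λ=63.544036°, h=0.000 m
→ ECEF (a=6378137.000, f=1/298.257223563): X=1546589.0703, Y=3107957.4257, Z=5332695.2943
→ Helmert 7p (PV): X=1546634.7316, Y=3108328.1039, Z=5332742.3893
→ geod (Bowring, a=6378206.400): φ=57.11173081°, λ=63.54608667°, h=328.9923 m
→ into stereo (λ₀=73.1°): φ=57.11173081°, λ−λ₀=-9.55391333°
convergence γ = -9.55391333°

-9.55391333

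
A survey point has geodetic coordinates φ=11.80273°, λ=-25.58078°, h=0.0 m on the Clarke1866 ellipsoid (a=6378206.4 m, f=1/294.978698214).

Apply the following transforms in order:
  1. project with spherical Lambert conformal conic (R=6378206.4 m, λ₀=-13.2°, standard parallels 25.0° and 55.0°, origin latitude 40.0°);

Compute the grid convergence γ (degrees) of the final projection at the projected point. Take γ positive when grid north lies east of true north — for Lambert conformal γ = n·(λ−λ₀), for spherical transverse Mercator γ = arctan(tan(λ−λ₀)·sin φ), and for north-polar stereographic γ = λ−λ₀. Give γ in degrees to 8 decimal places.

start: φ=11.802730°, λ=-25.580780°, h=0.000 m
→ into lcc (λ₀=-13.2°): φ=11.80273000°, λ−λ₀=-12.38078000°
convergence γ = -8.05286279°

-8.05286279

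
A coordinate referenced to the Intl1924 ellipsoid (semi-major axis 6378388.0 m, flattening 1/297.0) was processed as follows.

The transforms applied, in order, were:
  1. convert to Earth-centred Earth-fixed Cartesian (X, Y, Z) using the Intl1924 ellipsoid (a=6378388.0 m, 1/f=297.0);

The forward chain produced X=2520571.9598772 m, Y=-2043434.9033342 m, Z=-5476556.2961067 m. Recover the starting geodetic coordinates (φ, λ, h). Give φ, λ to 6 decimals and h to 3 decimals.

start: X=2520571.9599, Y=-2043434.9033, Z=-5476556.2961 m
→ geod (Bowring, a=6378388.000): φ=-59.52263200°, λ=-39.03178100°, h=3184.8230 m

φ=-59.522632°, λ=-39.031781°, h=3184.823 m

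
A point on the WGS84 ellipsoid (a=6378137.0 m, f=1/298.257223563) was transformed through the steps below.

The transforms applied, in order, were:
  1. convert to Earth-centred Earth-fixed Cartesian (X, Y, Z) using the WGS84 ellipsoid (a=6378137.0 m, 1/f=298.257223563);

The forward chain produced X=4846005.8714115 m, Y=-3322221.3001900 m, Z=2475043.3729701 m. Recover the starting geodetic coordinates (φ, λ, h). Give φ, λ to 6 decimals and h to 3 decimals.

start: X=4846005.8714, Y=-3322221.3002, Z=2475043.3730 m
→ geod (Bowring, a=6378137.000): φ=22.98133400°, λ=-34.43292400°, h=581.3870 m

φ=22.981334°, λ=-34.432924°, h=581.387 m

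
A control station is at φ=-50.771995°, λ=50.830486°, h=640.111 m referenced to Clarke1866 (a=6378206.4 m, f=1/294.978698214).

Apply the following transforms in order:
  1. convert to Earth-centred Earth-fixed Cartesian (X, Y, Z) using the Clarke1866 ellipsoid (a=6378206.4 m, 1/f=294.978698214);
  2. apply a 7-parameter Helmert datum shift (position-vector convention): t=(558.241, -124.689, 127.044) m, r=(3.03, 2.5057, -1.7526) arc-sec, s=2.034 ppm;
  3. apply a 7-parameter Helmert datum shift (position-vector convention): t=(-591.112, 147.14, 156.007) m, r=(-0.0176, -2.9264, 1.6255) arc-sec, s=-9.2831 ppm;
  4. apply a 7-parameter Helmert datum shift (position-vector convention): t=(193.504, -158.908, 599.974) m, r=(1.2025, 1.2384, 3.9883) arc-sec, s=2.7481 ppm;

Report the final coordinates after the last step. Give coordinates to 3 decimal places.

start: φ=-50.771995°, λ=50.830486°, h=640.111 m
→ ECEF (a=6378206.400, f=1/294.978698214): X=2553153.4118, Y=3133878.3845, Z=-4917834.5984
→ Helmert 7p (PV): X=2553683.7322, Y=3133810.6184, Z=-4917702.5367
→ Helmert 7p (PV): X=2553113.9875, Y=3133948.3718, Z=-4917464.9153
→ Helmert 7p (PV): X=2553224.3859, Y=3133876.1112, Z=-4916875.5131

X=2553224.386 m, Y=3133876.111 m, Z=-4916875.513 m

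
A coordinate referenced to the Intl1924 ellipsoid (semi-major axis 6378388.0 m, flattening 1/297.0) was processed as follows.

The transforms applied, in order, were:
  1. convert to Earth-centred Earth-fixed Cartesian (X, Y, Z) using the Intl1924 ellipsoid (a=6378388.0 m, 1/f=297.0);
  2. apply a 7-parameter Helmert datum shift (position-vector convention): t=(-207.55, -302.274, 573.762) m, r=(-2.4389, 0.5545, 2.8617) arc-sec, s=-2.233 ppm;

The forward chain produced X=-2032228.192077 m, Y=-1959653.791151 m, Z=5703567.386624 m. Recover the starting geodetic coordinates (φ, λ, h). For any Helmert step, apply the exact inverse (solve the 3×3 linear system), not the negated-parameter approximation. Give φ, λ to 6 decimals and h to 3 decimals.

φ=63.818810°, λ=-136.043069°, h=2249.352 m

start: X=-2032228.1921, Y=-1959653.7912, Z=5703567.3866 m
→ Helmert⁻¹: X=-2032067.6953, Y=-1959395.1324, Z=5702977.7285
→ geod (Bowring, a=6378388.000): φ=63.81881000°, λ=-136.04306900°, h=2249.3520 m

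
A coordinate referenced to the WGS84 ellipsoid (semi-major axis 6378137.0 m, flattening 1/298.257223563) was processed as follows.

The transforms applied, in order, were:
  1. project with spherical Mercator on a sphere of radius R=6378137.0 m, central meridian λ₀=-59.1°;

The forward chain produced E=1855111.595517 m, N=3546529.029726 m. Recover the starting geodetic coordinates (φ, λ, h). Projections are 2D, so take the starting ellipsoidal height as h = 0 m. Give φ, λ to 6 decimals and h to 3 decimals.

φ=30.333798°, λ=-42.435249°, h=0.000 m

start: E=1855111.5955, N=3546529.0297 m
→ merc⁻¹: φ=30.33379800°, λ=-42.43524900°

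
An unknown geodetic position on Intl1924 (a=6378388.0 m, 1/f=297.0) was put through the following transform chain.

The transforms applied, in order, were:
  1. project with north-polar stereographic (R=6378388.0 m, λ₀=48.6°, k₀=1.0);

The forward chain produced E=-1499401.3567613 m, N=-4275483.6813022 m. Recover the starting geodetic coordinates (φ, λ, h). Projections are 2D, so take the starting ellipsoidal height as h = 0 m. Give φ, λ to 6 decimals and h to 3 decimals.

φ=50.893330°, λ=29.274360°, h=0.000 m

start: E=-1499401.3568, N=-4275483.6813 m
→ stereo⁻¹: φ=50.89333000°, λ=29.27436000°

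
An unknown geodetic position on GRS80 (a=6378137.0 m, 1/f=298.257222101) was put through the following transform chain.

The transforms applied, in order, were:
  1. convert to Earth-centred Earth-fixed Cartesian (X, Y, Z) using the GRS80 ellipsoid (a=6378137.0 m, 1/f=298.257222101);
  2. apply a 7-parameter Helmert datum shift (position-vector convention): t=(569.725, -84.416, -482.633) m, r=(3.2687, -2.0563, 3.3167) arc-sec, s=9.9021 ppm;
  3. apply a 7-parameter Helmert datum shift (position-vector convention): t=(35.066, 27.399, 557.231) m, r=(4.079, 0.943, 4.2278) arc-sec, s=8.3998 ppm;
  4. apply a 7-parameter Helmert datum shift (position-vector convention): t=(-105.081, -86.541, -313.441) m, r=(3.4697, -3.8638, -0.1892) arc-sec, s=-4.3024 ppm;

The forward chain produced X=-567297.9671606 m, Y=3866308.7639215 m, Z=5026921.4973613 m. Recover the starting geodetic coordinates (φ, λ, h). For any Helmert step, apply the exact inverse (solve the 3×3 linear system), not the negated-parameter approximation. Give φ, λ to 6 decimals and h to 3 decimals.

φ=52.323360°, λ=98.349943°, h=2559.672 m

start: X=-567297.9672, Y=3866308.7639, Z=5026921.4974 m
→ Helmert⁻¹: X=-567104.7024, Y=3866495.9851, Z=5027202.1502
→ Helmert⁻¹: X=-567078.7323, Y=3866547.1344, Z=5026523.6411
→ Helmert⁻¹: X=-567530.5466, Y=3866682.0507, Z=5026900.8788
→ geod (Bowring, a=6378137.000): φ=52.32336000°, λ=98.34994300°, h=2559.6720 m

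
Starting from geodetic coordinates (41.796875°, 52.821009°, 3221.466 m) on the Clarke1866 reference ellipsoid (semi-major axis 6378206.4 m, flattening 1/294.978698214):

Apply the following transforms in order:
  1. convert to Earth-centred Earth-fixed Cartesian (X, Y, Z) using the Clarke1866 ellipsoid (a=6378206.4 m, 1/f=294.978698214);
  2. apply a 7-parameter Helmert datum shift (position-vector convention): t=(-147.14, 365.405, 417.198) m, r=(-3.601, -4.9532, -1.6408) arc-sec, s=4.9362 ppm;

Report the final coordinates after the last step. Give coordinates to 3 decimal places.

start: φ=41.796875°, λ=52.821009°, h=3221.466 m
→ ECEF (a=6378206.400, f=1/294.978698214): X=2879279.9332, Y=3796200.8503, Z=4230757.5897
→ Helmert 7p (PV): X=2879075.6072, Y=3796635.9514, Z=4231198.5394

X=2879075.607 m, Y=3796635.951 m, Z=4231198.539 m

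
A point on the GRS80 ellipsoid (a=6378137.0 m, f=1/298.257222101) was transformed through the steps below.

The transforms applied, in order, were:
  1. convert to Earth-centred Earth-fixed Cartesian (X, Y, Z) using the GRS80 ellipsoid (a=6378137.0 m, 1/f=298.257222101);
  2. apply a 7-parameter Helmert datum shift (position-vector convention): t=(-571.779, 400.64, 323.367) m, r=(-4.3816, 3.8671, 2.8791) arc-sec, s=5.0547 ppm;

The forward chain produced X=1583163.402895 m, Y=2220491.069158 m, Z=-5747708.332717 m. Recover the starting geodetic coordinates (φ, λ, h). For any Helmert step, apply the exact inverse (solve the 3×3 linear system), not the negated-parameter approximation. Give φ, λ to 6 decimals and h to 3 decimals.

φ=-64.765600°, λ=54.496109°, h=1446.916 m

start: X=1583163.4029, Y=2220491.0692, Z=-5747708.3327 m
→ Helmert⁻¹: X=1583865.9299, Y=2220179.2002, Z=-5747925.7882
→ geod (Bowring, a=6378137.000): φ=-64.76560000°, λ=54.49610900°, h=1446.9160 m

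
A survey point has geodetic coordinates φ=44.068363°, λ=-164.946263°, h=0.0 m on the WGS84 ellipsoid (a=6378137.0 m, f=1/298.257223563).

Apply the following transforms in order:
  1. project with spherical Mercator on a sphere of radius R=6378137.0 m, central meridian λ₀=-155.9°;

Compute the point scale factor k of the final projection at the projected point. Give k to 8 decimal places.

start: φ=44.068363°, λ=-164.946263°, h=0.000 m
→ into merc (λ₀=-155.9°): φ=44.06836300°, λ−λ₀=-9.04626300°
scale k = 1.39176821

1.39176821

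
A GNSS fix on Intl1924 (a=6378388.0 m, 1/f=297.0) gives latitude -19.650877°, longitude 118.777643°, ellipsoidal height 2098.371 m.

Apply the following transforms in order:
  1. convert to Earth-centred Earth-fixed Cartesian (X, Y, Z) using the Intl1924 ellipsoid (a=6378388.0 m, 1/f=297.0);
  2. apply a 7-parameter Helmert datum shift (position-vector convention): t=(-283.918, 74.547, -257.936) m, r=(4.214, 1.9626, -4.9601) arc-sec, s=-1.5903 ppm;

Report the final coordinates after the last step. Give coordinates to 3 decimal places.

start: φ=-19.650877°, λ=118.777643°, h=2098.371 m
→ ECEF (a=6378388.000, f=1/297.0): X=-2893845.8939, Y=5268754.9696, Z=-2132071.1226
→ Helmert 7p (PV): X=-2894018.7975, Y=5268934.2849, Z=-2132190.4924

X=-2894018.798 m, Y=5268934.285 m, Z=-2132190.492 m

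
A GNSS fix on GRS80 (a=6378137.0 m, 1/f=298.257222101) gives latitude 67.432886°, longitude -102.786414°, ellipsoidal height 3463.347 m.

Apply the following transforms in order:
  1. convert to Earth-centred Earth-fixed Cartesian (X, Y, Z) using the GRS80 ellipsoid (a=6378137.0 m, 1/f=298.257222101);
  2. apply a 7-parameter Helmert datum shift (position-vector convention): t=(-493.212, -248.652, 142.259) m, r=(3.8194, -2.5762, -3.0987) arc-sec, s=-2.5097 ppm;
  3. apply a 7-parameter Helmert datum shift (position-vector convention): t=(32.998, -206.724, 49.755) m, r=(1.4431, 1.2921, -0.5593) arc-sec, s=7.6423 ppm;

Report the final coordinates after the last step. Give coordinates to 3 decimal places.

X=-544109.085 m, Y=-2395755.807 m, Z=5870464.642 m

start: φ=67.432886°, λ=-102.786414°, h=3463.347 m
→ ECEF (a=6378137.000, f=1/298.257222101): X=-543567.0539, Y=-2395148.0051, Z=5870306.9880
→ Helmert 7p (PV): X=-544168.2023, Y=-2395491.1801, Z=5870383.3745
→ Helmert 7p (PV): X=-544109.0846, Y=-2395755.8071, Z=5870464.6418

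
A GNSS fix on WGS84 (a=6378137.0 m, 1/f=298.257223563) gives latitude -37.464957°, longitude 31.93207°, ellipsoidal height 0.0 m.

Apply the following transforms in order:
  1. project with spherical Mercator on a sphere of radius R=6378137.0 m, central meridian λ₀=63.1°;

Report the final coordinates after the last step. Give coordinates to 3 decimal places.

E=-3469598.097 m, N=-4504115.483 m

start: φ=-37.464957°, λ=31.932070°, h=0.000 m
→ merc (R=6378137.0, λ₀=63.1°): E=-3469598.0967, N=-4504115.4825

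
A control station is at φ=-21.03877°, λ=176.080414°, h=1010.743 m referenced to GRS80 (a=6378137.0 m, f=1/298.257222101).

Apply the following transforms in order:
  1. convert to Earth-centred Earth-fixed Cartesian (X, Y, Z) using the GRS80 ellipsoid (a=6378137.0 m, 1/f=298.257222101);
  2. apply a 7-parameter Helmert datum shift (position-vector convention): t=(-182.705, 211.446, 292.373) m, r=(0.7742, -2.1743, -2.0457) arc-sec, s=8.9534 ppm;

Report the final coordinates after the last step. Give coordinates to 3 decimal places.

start: φ=-21.038770°, λ=176.080414°, h=1010.743 m
→ ECEF (a=6378137.000, f=1/298.257222101): X=-5942536.5370, Y=407162.3848, Z=-2275764.7570
→ Helmert 7p (PV): X=-5942744.4200, Y=407444.9559, Z=-2275553.8742

X=-5942744.420 m, Y=407444.956 m, Z=-2275553.874 m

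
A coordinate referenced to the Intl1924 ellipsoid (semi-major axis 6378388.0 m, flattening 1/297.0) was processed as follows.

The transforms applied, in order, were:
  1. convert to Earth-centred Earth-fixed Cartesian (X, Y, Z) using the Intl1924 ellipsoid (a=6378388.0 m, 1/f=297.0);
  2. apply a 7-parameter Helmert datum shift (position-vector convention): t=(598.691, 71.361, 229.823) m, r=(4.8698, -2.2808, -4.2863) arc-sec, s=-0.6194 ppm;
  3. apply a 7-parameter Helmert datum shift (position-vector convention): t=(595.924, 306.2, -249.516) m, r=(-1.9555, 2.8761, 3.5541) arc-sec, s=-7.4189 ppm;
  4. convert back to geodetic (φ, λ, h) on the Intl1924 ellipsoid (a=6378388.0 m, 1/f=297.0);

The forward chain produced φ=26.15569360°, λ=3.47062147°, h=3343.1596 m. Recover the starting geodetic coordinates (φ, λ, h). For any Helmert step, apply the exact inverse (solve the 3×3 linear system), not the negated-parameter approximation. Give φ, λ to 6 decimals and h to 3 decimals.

start: φ=26.155694°, λ=3.470621°, h=3343.160 m
→ ECEF (a=6378388.000, f=1/297.0): X=5721469.3179, Y=346995.4769, Z=2796066.8783
→ Helmert⁻¹: X=5720882.8159, Y=346566.7623, Z=2796420.1961
→ Helmert⁻¹: X=5720311.3823, Y=346680.5021, Z=2796120.6670
→ geod (Bowring, a=6378388.000): φ=26.16080200°, λ=3.46817900°, h=2312.3290 m

φ=26.160802°, λ=3.468179°, h=2312.329 m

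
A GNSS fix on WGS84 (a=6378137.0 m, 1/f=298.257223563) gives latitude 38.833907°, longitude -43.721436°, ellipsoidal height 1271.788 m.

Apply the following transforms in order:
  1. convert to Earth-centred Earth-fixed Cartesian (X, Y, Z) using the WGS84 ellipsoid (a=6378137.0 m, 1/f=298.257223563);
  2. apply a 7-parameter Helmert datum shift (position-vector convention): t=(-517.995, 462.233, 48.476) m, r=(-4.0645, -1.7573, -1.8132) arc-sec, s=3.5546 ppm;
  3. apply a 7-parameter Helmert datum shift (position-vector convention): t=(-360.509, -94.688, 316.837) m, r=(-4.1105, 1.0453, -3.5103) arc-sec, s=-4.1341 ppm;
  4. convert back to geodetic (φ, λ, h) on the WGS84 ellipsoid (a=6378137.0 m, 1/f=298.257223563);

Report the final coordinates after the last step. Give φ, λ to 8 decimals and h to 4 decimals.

φ=38.84320565°, λ=-43.72564531°, h=805.4364 m

start: φ=38.833907°, λ=-43.721436°, h=1271.788 m
→ ECEF (a=6378137.000, f=1/298.257223563): X=3596126.5558, Y=-3439108.1631, Z=3978768.2098
→ Helmert 7p (PV): X=3595557.2138, Y=-3438611.3642, Z=3978929.2352
→ Helmert 7p (PV): X=3595143.4850, Y=-3438673.7342, Z=3979279.9269
→ geod (Bowring, a=6378137.000): φ=38.84320565°, λ=-43.72564531°, h=805.4364 m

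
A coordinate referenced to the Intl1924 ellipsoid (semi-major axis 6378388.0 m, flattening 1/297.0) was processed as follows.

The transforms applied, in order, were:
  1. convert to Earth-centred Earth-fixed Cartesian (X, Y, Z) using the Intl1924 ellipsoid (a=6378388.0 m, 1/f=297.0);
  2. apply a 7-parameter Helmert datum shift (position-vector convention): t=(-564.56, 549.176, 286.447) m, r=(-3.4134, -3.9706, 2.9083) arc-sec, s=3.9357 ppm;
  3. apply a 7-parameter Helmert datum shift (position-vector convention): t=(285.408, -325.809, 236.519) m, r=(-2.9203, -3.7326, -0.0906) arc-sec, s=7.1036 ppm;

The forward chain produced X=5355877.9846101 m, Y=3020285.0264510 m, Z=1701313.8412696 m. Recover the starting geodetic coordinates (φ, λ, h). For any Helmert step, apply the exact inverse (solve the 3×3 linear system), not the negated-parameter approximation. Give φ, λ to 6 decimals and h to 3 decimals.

φ=15.559986°, λ=29.414919°, h=2877.484 m

start: X=5355877.9846, Y=3020285.0265, Z=1701313.8413 m
→ Helmert⁻¹: X=5355583.9879, Y=3020567.6478, Z=1701011.0883
→ Helmert⁻¹: X=5356202.7857, Y=3019902.9208, Z=1700664.8161
→ geod (Bowring, a=6378388.000): φ=15.55998600°, λ=29.41491900°, h=2877.4840 m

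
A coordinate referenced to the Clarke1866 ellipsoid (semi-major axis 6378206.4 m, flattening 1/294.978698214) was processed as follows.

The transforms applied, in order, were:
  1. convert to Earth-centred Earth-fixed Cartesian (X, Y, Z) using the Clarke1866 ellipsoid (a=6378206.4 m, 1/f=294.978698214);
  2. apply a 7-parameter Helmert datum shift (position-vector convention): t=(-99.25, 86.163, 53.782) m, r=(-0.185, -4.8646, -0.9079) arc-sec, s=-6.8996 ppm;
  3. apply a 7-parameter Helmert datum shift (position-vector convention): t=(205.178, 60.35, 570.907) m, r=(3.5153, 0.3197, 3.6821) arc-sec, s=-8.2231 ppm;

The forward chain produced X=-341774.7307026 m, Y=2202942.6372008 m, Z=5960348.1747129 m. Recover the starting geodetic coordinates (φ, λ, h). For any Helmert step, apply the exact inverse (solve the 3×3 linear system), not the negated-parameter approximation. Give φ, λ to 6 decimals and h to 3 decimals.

φ=69.618812°, λ=98.817608°, h=3848.882 m

start: X=-341774.7307, Y=2202942.6372, Z=5960348.1747 m
→ Helmert⁻¹: X=-341952.6316, Y=2203008.0768, Z=5959788.2008
→ Helmert⁻¹: X=-341724.8797, Y=2202930.2637, Z=5959785.5741
→ geod (Bowring, a=6378206.400): φ=69.61881200°, λ=98.81760800°, h=3848.8820 m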